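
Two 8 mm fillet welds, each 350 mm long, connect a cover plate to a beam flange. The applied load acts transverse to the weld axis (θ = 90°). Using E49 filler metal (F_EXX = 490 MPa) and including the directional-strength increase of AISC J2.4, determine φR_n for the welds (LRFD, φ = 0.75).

t_e = 0.707 × 8 = 5.656 mm; A_we = 5.656 × 700 = 3959 mm².
Directional factor: 1.0 + 0.5 sin^1.5(90°) = 1.5.
F_nw = 0.6 × 490 × 1.5 = 441 MPa.
φR_n = 0.75 × 441 × 3959 × 10⁻³ = 1310 kN.

φR_n ≈ 1310 kN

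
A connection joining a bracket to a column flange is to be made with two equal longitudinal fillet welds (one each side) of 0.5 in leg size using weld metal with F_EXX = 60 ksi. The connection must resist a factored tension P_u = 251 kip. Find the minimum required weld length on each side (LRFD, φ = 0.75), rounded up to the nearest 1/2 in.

L = 13.5 in on each side

Throat t_e = 0.707 × 0.5 = 0.3535 in.
φr_n = 0.75 × 0.6 × 60 × 0.3535 = 9.544 kip/in.
L_req = P_u / φr_n = 251 / 9.544 = 26.3 in total.
Per side: 26.3 / 2 = 13.15 in.
Round up → use L = 13.5 in on each side.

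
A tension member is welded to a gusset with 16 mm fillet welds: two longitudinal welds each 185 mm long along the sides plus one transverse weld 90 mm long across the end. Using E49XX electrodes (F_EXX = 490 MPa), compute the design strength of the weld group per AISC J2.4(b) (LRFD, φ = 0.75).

φR_n ≈ 1150 kN

t_e = 0.707 × 16 = 11.31 mm.
R_nwl = 0.6 × 490 × 11.31 × 370 × 10⁻³ = 1231 kN (longitudinal, 2 welds).
R_nwt = 0.6 × 490 × 11.31 × 90 × 10⁻³ = 299.3 kN (transverse, base value).
(i) R_nwl + R_nwt = 1530 kN; (ii) 0.85 R_nwl + 1.5 R_nwt = 1495 kN.
R_n = max = 1530 kN [governs: (i)]; φR_n = 1147 kN.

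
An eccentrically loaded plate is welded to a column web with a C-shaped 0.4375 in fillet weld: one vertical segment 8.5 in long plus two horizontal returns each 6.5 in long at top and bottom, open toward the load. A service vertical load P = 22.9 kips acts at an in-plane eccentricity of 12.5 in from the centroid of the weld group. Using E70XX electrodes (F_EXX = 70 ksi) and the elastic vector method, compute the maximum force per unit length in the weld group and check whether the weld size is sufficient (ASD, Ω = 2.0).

Total weld length L_w = 21.5 in. Treat welds as unit-width lines.
Centroid: x̄ = 2×6.5×3.25 / 21.5 = 1.965 in from the vertical weld.
Polar moment about centroid: J = I_x + I_y = [8.5³/12 + 2×6.5×4.25²] + [8.5×1.965² + 2(6.5³/12 + 6.5×1.285²)] = 386 in³.
Direct shear f_v = P/L_w = 22.9 / 21.5 = 1.065 kip/in (vertical).
Torsion M = P·e = 22.9 × 12.5 = 286.25 kip·in.
Critical point at (x, y) = (4.535, 4.25) from centroid. f_tx = M·y/J = 3.151 kip/in; f_ty = M·x/J = 3.363 kip/in.
Resultant f_max = √[f_tx² + (f_v + f_ty)²] = √[3.151² + (1.065 + 3.363)²] = 5.435 kip/in.
Capacity per unit length: r_n/Ω = (1/2.0) × 0.6 × 70 × (0.707 × 0.4375) = 6.496 kip/in.
5.435 ≤ 6.496 → adequate.

f_max ≈ 5.43 kip/in; adequate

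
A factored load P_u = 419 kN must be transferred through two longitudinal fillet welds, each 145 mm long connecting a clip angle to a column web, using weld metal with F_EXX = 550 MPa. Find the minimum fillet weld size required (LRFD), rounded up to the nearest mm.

Total weld length L = 290 mm.
Required throat t_e = P_u / (φ × 0.6 F_EXX × L) = 419 / (0.75 × 0.6 × 550 × 290 × 10⁻³) = 5.838 mm.
Required leg w = t_e / 0.707 = 8.257 mm → use 9 mm.

w = 9 mm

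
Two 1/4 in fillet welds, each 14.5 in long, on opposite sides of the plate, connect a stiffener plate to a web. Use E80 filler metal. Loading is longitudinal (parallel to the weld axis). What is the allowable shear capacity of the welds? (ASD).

R_n/Ω ≈ 123 kips

E80XX → F_EXX = 80 ksi.
Effective throat t_e = 0.707 × 0.25 = 0.1767 in.
Total length L = 29 in; A_we = 0.1767 × 29 = 5.126 in².
F_nw = 0.6 F_EXX = 0.6 × 80 = 48 ksi.
R_n = 48 × 5.126 = 246 kips; R_n/Ω = 246/2.0 = 123 kips.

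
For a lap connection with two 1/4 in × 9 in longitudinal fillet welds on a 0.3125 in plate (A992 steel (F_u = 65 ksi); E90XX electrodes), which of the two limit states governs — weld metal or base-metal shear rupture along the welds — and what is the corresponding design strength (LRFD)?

φR_n ≈ 129 kips (weld metal governs)

E90XX → F_EXX = 90 ksi.
t_e = 0.707 × 0.25 = 0.1767 in; L = 18 in.
Weld metal: φR_n = 0.75 × 0.6 × 90 × 0.1767 × 18 = 128.9 kips.
Base metal (shear rupture): φR_n = 0.75 × 0.6 × 65 × 0.3125 × 18 = 164.5 kips.
Governing: weld metal.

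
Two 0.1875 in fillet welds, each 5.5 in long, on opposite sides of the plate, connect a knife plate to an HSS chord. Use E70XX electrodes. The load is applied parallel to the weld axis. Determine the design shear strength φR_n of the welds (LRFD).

φR_n ≈ 45.9 kips

E70XX → F_EXX = 70 ksi.
Effective throat t_e = 0.707 × 0.1875 = 0.1326 in.
Total length L = 11 in; A_we = 0.1326 × 11 = 1.458 in².
F_nw = 0.6 F_EXX = 0.6 × 70 = 42 ksi.
φR_n = 0.75 × 42 × 1.458 = 45.93 kips.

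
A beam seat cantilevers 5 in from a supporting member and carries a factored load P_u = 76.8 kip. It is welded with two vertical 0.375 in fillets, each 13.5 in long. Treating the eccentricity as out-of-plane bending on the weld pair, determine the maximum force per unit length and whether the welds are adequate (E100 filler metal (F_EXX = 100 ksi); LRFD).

f_max ≈ 6.93 kip/in; adequate

L_w = 2 × 13.5 = 27 in; section modulus (unit throat) S = 2 × L²/6 = 60.75 in².
Direct shear f_v = P/L_w = 76.8/27 = 2.844 kip/in.
Moment M = P × e = 76.8 × 5 = 384 kip·in; bending f_b = M/S = 6.321 kip/in.
f_max = √(f_v² + f_b²) = √(2.844² + 6.321²) = 6.932 kip/in.
φr_n = 0.75 × 0.6 × 100 × (0.707 × 0.375) = 11.93 kip/in → adequate.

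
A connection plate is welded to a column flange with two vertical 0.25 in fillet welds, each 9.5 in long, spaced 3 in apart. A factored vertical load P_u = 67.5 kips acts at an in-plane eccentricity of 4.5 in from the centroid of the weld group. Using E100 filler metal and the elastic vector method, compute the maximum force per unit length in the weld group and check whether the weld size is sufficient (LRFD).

f_max ≈ 9.82 kip/in; NOT adequate

E100XX → F_EXX = 100 ksi.
Total weld length L_w = 19 in. Treat welds as unit-width lines.
Polar moment about centroid: J = 2[d³/12 + d(b/2)²] = 2[9.5³/12 + 9.5×1.5²] = 185.6 in³.
Direct shear f_v = P/L_w = 67.5 / 19 = 3.553 kip/in (vertical).
Torsion M = P·e = 67.5 × 4.5 = 303.75 kip·in.
Critical point at (x, y) = (1.5, 4.75) from centroid. f_tx = M·y/J = 7.772 kip/in; f_ty = M·x/J = 2.454 kip/in.
Resultant f_max = √[f_tx² + (f_v + f_ty)²] = √[7.772² + (3.553 + 2.454)²] = 9.823 kip/in.
Capacity per unit length: φr_n = 0.75 × 0.6 × 100 × (0.707 × 0.25) = 7.954 kip/in.
9.823 > 7.954 → NOT adequate.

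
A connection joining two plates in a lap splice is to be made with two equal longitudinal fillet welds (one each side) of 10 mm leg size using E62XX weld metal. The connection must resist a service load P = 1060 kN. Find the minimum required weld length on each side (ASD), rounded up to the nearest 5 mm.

E62XX → F_EXX = 620 MPa.
Throat t_e = 0.707 × 10 = 7.07 mm.
r_n/Ω = (0.6 × 620 × 7.07) / 2.0 = 1315 N/mm = 1.315 kN/mm.
L_req = P / (r_n/Ω) = 1060 / 1.315 = 806.1 mm total.
Per side: 806.1 / 2 = 403 mm.
Round up → use L = 405 mm on each side.

L = 405 mm on each side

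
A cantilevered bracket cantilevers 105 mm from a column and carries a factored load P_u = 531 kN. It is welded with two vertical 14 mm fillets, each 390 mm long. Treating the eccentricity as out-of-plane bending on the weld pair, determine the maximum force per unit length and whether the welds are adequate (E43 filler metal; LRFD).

E43XX → F_EXX = 430 MPa.
L_w = 2 × 390 = 780 mm; section modulus (unit throat) S = 2 × L²/6 = 50700 mm².
Direct shear f_v = P/L_w = 531×10³/780 = 680.8 N/mm.
Moment M = P × e = 531×10³ × 105 = 55755000 N·mm; bending f_b = M/S = 1100 N/mm.
f_max = √(f_v² + f_b²) = √(680.8² + 1100²) = 1293 N/mm.
φr_n = 0.75 × 0.6 × 430 × (0.707 × 14) = 1915 N/mm → adequate.

f_max ≈ 1290 N/mm; adequate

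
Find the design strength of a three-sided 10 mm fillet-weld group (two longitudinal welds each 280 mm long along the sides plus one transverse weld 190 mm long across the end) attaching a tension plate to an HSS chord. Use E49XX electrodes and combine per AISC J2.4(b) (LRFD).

E49XX → F_EXX = 490 MPa.
t_e = 0.707 × 10 = 7.07 mm.
R_nwl = 0.6 × 490 × 7.07 × 560 × 10⁻³ = 1164 kN (longitudinal, 2 welds).
R_nwt = 0.6 × 490 × 7.07 × 190 × 10⁻³ = 394.9 kN (transverse, base value).
(i) R_nwl + R_nwt = 1559 kN; (ii) 0.85 R_nwl + 1.5 R_nwt = 1582 kN.
R_n = max = 1582 kN [governs: (ii)]; φR_n = 1186 kN.

φR_n ≈ 1190 kN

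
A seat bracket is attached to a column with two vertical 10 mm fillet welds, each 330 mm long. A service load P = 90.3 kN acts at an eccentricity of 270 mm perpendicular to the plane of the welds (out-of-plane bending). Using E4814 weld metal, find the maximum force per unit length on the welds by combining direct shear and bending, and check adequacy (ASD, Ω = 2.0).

f_max ≈ 685 N/mm; adequate

E48XX → F_EXX = 480 MPa.
L_w = 2 × 330 = 660 mm; section modulus (unit throat) S = 2 × L²/6 = 36300 mm².
Direct shear f_v = P/L_w = 90.3×10³/660 = 136.8 N/mm.
Moment M = P × e = 90.3×10³ × 270 = 24381000 N·mm; bending f_b = M/S = 671.7 N/mm.
f_max = √(f_v² + f_b²) = √(136.8² + 671.7²) = 685.4 N/mm.
r_n/Ω = (1/2.0) × 0.6 × 480 × (0.707 × 10) = 1018 N/mm → adequate.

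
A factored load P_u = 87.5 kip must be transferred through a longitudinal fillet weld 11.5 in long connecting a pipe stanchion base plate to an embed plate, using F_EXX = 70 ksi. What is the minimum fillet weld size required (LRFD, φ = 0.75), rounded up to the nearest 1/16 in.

Total weld length L = 11.5 in.
Required throat t_e = P_u / (φ × 0.6 F_EXX × L) = 87.5 / (0.75 × 0.6 × 70 × 11.5) = 0.2415 in.
Required leg w = t_e / 0.707 = 0.3416 in → use 3/8 in.

w = 3/8 in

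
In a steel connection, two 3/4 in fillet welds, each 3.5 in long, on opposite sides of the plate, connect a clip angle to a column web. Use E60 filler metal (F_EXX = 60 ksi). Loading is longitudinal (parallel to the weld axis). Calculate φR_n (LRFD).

Effective throat t_e = 0.707 × 0.75 = 0.5302 in.
Total length L = 7 in; A_we = 0.5302 × 7 = 3.712 in².
F_nw = 0.6 F_EXX = 0.6 × 60 = 36 ksi.
φR_n = 0.75 × 36 × 3.712 = 100.2 kip.

φR_n ≈ 100 kip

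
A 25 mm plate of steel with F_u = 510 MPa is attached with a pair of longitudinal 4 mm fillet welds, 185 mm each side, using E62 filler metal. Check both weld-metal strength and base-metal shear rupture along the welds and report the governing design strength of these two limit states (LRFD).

φR_n ≈ 292 kN (weld metal governs)

E62XX → F_EXX = 620 MPa.
t_e = 0.707 × 4 = 2.828 mm; L = 370 mm.
Weld metal: φR_n = 0.75 × 0.6 × 620 × 2.828 × 370 × 10⁻³ = 291.9 kN.
Base metal (shear rupture): φR_n = 0.75 × 0.6 × 510 × 25 × 370 × 10⁻³ = 2123 kN.
Governing: weld metal.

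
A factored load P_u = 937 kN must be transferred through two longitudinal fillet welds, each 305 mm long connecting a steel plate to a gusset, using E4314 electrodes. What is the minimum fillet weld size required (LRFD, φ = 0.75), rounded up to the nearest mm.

w = 12 mm

E43XX → F_EXX = 430 MPa.
Total weld length L = 610 mm.
Required throat t_e = P_u / (φ × 0.6 F_EXX × L) = 937 / (0.75 × 0.6 × 430 × 610 × 10⁻³) = 7.938 mm.
Required leg w = t_e / 0.707 = 11.23 mm → use 12 mm.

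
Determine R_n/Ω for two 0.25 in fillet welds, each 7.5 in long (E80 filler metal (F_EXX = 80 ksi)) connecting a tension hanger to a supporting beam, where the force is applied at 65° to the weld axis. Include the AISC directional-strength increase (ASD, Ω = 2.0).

R_n/Ω ≈ 91.1 kip

t_e = 0.707 × 0.25 = 0.1767 in; A_we = 0.1767 × 15 = 2.651 in².
Directional factor: 1.0 + 0.5 sin^1.5(65°) = 1.431.
F_nw = 0.6 × 80 × 1.431 = 68.71 ksi.
R_n/Ω = (68.71 × 2.651) / 2.0 = 91.08 kip.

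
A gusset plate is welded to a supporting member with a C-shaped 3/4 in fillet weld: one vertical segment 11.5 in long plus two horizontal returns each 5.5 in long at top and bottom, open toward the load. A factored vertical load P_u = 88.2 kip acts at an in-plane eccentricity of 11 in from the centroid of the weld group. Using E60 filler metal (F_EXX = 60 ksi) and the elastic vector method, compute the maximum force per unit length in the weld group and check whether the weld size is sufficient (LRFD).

f_max ≈ 14.9 kip/in; NOT adequate

Total weld length L_w = 22.5 in. Treat welds as unit-width lines.
Centroid: x̄ = 2×5.5×2.75 / 22.5 = 1.344 in from the vertical weld.
Polar moment about centroid: J = I_x + I_y = [11.5³/12 + 2×5.5×5.75²] + [11.5×1.344² + 2(5.5³/12 + 5.5×1.406²)] = 560.7 in³.
Direct shear f_v = P/L_w = 88.2 / 22.5 = 3.92 kip/in (vertical).
Torsion M = P·e = 88.2 × 11 = 970.2 kip·in.
Critical point at (x, y) = (4.156, 5.75) from centroid. f_tx = M·y/J = 9.95 kip/in; f_ty = M·x/J = 7.191 kip/in.
Resultant f_max = √[f_tx² + (f_v + f_ty)²] = √[9.95² + (3.92 + 7.191)²] = 14.91 kip/in.
Capacity per unit length: φr_n = 0.75 × 0.6 × 60 × (0.707 × 0.75) = 14.32 kip/in.
14.91 > 14.32 → NOT adequate.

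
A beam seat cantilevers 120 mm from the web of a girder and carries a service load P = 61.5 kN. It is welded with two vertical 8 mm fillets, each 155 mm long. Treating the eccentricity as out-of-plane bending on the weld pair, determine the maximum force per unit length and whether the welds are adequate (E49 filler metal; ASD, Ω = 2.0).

f_max ≈ 943 N/mm; NOT adequate

E49XX → F_EXX = 490 MPa.
L_w = 2 × 155 = 310 mm; section modulus (unit throat) S = 2 × L²/6 = 8008 mm².
Direct shear f_v = P/L_w = 61.5×10³/310 = 198.4 N/mm.
Moment M = P × e = 61.5×10³ × 120 = 7380000 N·mm; bending f_b = M/S = 921.5 N/mm.
f_max = √(f_v² + f_b²) = √(198.4² + 921.5²) = 942.7 N/mm.
r_n/Ω = (1/2.0) × 0.6 × 490 × (0.707 × 8) = 831.4 N/mm → NOT adequate.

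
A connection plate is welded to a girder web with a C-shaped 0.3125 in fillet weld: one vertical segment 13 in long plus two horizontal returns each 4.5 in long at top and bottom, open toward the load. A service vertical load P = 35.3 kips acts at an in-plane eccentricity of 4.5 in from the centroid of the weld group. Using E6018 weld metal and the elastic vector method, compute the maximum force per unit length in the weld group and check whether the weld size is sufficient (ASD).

f_max ≈ 3.06 kip/in; adequate

E60XX → F_EXX = 60 ksi.
Total weld length L_w = 22 in. Treat welds as unit-width lines.
Centroid: x̄ = 2×4.5×2.25 / 22 = 0.9205 in from the vertical weld.
Polar moment about centroid: J = I_x + I_y = [13³/12 + 2×4.5×6.5²] + [13×0.9205² + 2(4.5³/12 + 4.5×1.33²)] = 605.4 in³.
Direct shear f_v = P/L_w = 35.3 / 22 = 1.605 kip/in (vertical).
Torsion M = P·e = 35.3 × 4.5 = 158.85 kip·in.
Critical point at (x, y) = (3.58, 6.5) from centroid. f_tx = M·y/J = 1.705 kip/in; f_ty = M·x/J = 0.9392 kip/in.
Resultant f_max = √[f_tx² + (f_v + f_ty)²] = √[1.705² + (1.605 + 0.9392)²] = 3.062 kip/in.
Capacity per unit length: r_n/Ω = (1/2.0) × 0.6 × 60 × (0.707 × 0.3125) = 3.977 kip/in.
3.062 ≤ 3.977 → adequate.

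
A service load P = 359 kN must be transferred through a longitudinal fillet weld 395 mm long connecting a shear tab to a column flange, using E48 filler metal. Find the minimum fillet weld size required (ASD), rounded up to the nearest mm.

E48XX → F_EXX = 480 MPa.
Total weld length L = 395 mm.
Required throat t_e = P × Ω / (0.6 F_EXX × L) = 359 × 2.0 / (0.6 × 480 × 395 × 10⁻³) = 6.312 mm.
Required leg w = t_e / 0.707 = 8.927 mm → use 9 mm.

w = 9 mm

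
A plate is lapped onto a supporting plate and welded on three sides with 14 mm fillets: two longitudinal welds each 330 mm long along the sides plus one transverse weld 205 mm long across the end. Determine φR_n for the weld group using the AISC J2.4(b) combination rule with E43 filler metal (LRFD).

E43XX → F_EXX = 430 MPa.
t_e = 0.707 × 14 = 9.898 mm.
R_nwl = 0.6 × 430 × 9.898 × 660 × 10⁻³ = 1685 kN (longitudinal, 2 welds).
R_nwt = 0.6 × 430 × 9.898 × 205 × 10⁻³ = 523.5 kN (transverse, base value).
(i) R_nwl + R_nwt = 2209 kN; (ii) 0.85 R_nwl + 1.5 R_nwt = 2218 kN.
R_n = max = 2218 kN [governs: (ii)]; φR_n = 1663 kN.

φR_n ≈ 1660 kN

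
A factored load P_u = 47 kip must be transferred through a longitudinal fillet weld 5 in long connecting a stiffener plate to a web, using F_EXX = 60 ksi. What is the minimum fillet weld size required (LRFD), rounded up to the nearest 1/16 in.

w = 1/2 in

Total weld length L = 5 in.
Required throat t_e = P_u / (φ × 0.6 F_EXX × L) = 47 / (0.75 × 0.6 × 60 × 5) = 0.3481 in.
Required leg w = t_e / 0.707 = 0.4924 in → use 1/2 in.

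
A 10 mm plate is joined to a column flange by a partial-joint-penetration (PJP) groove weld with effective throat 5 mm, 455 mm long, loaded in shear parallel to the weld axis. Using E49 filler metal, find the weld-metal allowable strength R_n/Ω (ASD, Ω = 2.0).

E49XX → F_EXX = 490 MPa.
Effective throat (given) t_e = 5 mm.
A_we = 5 × 455 = 2275 mm².
F_nw = 0.6 F_EXX = 294 MPa.
R_n/Ω = (294 × 2275) / 2.0 × 10⁻³ = 334.4 kN.

R_n/Ω ≈ 334 kN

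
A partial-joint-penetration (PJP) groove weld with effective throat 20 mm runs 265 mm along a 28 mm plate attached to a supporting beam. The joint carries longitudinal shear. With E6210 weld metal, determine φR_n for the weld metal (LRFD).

E62XX → F_EXX = 620 MPa.
Effective throat (given) t_e = 20 mm.
A_we = 20 × 265 = 5300 mm².
F_nw = 0.6 F_EXX = 372 MPa.
φR_n = 0.75 × 372 × 5300 × 10⁻³ = 1479 kN.

φR_n ≈ 1480 kN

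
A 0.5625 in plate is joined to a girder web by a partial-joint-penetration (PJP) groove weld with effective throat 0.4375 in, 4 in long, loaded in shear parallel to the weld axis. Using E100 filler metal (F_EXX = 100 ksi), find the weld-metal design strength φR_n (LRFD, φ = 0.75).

φR_n ≈ 78.8 kip

Effective throat (given) t_e = 0.4375 in.
A_we = 0.4375 × 4 = 1.75 in².
F_nw = 0.6 F_EXX = 60 ksi.
φR_n = 0.75 × 60 × 1.75 = 78.75 kip.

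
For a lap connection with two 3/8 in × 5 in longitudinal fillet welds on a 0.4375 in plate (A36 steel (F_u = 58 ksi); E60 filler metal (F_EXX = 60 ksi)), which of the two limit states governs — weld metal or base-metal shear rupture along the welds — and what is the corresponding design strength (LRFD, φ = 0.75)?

t_e = 0.707 × 0.375 = 0.2651 in; L = 10 in.
Weld metal: φR_n = 0.75 × 0.6 × 60 × 0.2651 × 10 = 71.58 kip.
Base metal (shear rupture): φR_n = 0.75 × 0.6 × 58 × 0.4375 × 10 = 114.2 kip.
Governing: weld metal.

φR_n ≈ 71.6 kip (weld metal governs)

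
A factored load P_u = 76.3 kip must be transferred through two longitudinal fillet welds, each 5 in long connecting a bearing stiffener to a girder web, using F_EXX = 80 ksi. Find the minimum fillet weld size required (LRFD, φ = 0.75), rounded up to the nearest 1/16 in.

w = 5/16 in

Total weld length L = 10 in.
Required throat t_e = P_u / (φ × 0.6 F_EXX × L) = 76.3 / (0.75 × 0.6 × 80 × 10) = 0.2119 in.
Required leg w = t_e / 0.707 = 0.2998 in → use 5/16 in.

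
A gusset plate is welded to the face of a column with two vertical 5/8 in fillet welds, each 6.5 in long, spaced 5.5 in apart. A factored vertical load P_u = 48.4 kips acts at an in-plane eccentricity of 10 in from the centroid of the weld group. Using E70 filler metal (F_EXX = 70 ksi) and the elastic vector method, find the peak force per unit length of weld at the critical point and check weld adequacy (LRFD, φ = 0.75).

f_max ≈ 16.9 kip/in; NOT adequate

Total weld length L_w = 13 in. Treat welds as unit-width lines.
Polar moment about centroid: J = 2[d³/12 + d(b/2)²] = 2[6.5³/12 + 6.5×2.75²] = 144.1 in³.
Direct shear f_v = P/L_w = 48.4 / 13 = 3.723 kip/in (vertical).
Torsion M = P·e = 48.4 × 10 = 484 kip·in.
Critical point at (x, y) = (2.75, 3.25) from centroid. f_tx = M·y/J = 10.92 kip/in; f_ty = M·x/J = 9.238 kip/in.
Resultant f_max = √[f_tx² + (f_v + f_ty)²] = √[10.92² + (3.723 + 9.238)²] = 16.95 kip/in.
Capacity per unit length: φr_n = 0.75 × 0.6 × 70 × (0.707 × 0.625) = 13.92 kip/in.
16.95 > 13.92 → NOT adequate.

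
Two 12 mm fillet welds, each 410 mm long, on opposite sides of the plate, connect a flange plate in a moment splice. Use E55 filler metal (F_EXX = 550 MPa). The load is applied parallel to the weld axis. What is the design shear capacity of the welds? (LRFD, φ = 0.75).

Effective throat t_e = 0.707 × 12 = 8.484 mm.
Total length L = 820 mm; A_we = 8.484 × 820 = 6957 mm².
F_nw = 0.6 F_EXX = 0.6 × 550 = 330 MPa.
φR_n = 0.75 × 330 × 6957 × 10⁻³ = 1722 kN.

φR_n ≈ 1720 kN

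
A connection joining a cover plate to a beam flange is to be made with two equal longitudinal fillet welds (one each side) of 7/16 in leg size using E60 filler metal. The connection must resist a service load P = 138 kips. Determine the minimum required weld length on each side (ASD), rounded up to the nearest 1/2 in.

L = 12.5 in on each side

E60XX → F_EXX = 60 ksi.
Throat t_e = 0.707 × 0.4375 = 0.3093 in.
r_n/Ω = (0.6 × 60 × 0.3093) / 2.0 = 5.568 kip/in.
L_req = P / (r_n/Ω) = 138 / 5.568 = 24.79 in total.
Per side: 24.79 / 2 = 12.39 in.
Round up → use L = 12.5 in on each side.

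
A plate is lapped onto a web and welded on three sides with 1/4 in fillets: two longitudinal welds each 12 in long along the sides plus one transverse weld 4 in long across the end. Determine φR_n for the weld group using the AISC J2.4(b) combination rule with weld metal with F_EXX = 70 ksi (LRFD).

t_e = 0.707 × 0.25 = 0.1767 in.
R_nwl = 0.6 × 70 × 0.1767 × 24 = 178.2 kip (longitudinal, 2 welds).
R_nwt = 0.6 × 70 × 0.1767 × 4 = 29.69 kip (transverse, base value).
(i) R_nwl + R_nwt = 207.9 kip; (ii) 0.85 R_nwl + 1.5 R_nwt = 196 kip.
R_n = max = 207.9 kip [governs: (i)]; φR_n = 155.9 kip.

φR_n ≈ 156 kip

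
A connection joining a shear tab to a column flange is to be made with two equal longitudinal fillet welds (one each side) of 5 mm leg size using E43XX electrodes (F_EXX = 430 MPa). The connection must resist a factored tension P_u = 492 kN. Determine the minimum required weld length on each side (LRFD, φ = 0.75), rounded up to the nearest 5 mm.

Throat t_e = 0.707 × 5 = 3.535 mm.
φr_n = 0.75 × 0.6 × 430 × 3.535 × 10⁻³ = 0.684 kN/mm.
L_req = P_u / φr_n = 492 / 0.684 = 719.3 mm total.
Per side: 719.3 / 2 = 359.6 mm.
Round up → use L = 360 mm on each side.

L = 360 mm on each side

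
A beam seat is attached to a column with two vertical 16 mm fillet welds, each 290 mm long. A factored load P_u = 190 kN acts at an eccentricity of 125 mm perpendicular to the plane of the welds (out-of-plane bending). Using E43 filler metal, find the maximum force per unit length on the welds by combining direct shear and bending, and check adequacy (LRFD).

f_max ≈ 908 N/mm; adequate

E43XX → F_EXX = 430 MPa.
L_w = 2 × 290 = 580 mm; section modulus (unit throat) S = 2 × L²/6 = 28030 mm².
Direct shear f_v = P/L_w = 190×10³/580 = 327.6 N/mm.
Moment M = P × e = 190×10³ × 125 = 23750000 N·mm; bending f_b = M/S = 847.2 N/mm.
f_max = √(f_v² + f_b²) = √(327.6² + 847.2²) = 908.3 N/mm.
φr_n = 0.75 × 0.6 × 430 × (0.707 × 16) = 2189 N/mm → adequate.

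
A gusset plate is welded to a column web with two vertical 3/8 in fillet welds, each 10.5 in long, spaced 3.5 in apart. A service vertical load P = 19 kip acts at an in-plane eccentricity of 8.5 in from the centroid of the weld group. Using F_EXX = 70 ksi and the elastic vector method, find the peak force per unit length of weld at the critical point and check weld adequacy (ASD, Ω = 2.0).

f_max ≈ 3.86 kip/in; adequate

Total weld length L_w = 21 in. Treat welds as unit-width lines.
Polar moment about centroid: J = 2[d³/12 + d(b/2)²] = 2[10.5³/12 + 10.5×1.75²] = 257.2 in³.
Direct shear f_v = P/L_w = 19 / 21 = 0.9048 kip/in (vertical).
Torsion M = P·e = 19 × 8.5 = 161.5 kip·in.
Critical point at (x, y) = (1.75, 5.25) from centroid. f_tx = M·y/J = 3.296 kip/in; f_ty = M·x/J = 1.099 kip/in.
Resultant f_max = √[f_tx² + (f_v + f_ty)²] = √[3.296² + (0.9048 + 1.099)²] = 3.857 kip/in.
Capacity per unit length: r_n/Ω = (1/2.0) × 0.6 × 70 × (0.707 × 0.375) = 5.568 kip/in.
3.857 ≤ 5.568 → adequate.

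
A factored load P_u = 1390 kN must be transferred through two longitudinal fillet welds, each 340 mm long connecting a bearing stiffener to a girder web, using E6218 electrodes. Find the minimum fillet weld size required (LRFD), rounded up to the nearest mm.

E62XX → F_EXX = 620 MPa.
Total weld length L = 680 mm.
Required throat t_e = P_u / (φ × 0.6 F_EXX × L) = 1390 / (0.75 × 0.6 × 620 × 680 × 10⁻³) = 7.327 mm.
Required leg w = t_e / 0.707 = 10.36 mm → use 11 mm.

w = 11 mm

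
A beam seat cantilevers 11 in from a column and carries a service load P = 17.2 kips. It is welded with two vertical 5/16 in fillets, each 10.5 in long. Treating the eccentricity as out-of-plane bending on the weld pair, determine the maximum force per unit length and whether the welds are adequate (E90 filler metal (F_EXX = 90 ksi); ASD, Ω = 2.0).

f_max ≈ 5.21 kip/in; adequate

L_w = 2 × 10.5 = 21 in; section modulus (unit throat) S = 2 × L²/6 = 36.75 in².
Direct shear f_v = P/L_w = 17.2/21 = 0.819 kip/in.
Moment M = P × e = 17.2 × 11 = 189.2 kip·in; bending f_b = M/S = 5.148 kip/in.
f_max = √(f_v² + f_b²) = √(0.819² + 5.148²) = 5.213 kip/in.
r_n/Ω = (1/2.0) × 0.6 × 90 × (0.707 × 0.3125) = 5.965 kip/in → adequate.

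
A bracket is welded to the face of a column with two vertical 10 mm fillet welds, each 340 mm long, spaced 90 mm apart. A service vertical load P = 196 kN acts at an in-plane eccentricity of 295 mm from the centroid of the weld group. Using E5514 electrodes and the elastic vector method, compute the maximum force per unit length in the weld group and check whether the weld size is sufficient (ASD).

E55XX → F_EXX = 550 MPa.
Total weld length L_w = 680 mm. Treat welds as unit-width lines.
Polar moment about centroid: J = 2[d³/12 + d(b/2)²] = 2[340³/12 + 340×45²] = 7928000 mm³.
Direct shear f_v = P/L_w = 196×10³ / 680 = 288.2 N/mm (vertical).
Torsion M = P·e = 196×10³ × 295 = 57820000 N·mm.
Critical point at (x, y) = (45, 170) from centroid. f_tx = M·y/J = 1240 N/mm; f_ty = M·x/J = 328.2 N/mm.
Resultant f_max = √[f_tx² + (f_v + f_ty)²] = √[1240² + (288.2 + 328.2)²] = 1385 N/mm.
Capacity per unit length: r_n/Ω = (1/2.0) × 0.6 × 550 × (0.707 × 10) = 1167 N/mm.
1385 > 1167 → NOT adequate.

f_max ≈ 1380 N/mm; NOT adequate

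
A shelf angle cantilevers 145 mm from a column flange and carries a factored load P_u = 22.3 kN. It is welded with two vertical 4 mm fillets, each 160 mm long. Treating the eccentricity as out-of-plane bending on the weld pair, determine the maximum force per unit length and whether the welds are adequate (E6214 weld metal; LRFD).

E62XX → F_EXX = 620 MPa.
L_w = 2 × 160 = 320 mm; section modulus (unit throat) S = 2 × L²/6 = 8533 mm².
Direct shear f_v = P/L_w = 22.3×10³/320 = 69.69 N/mm.
Moment M = P × e = 22.3×10³ × 145 = 3233500 N·mm; bending f_b = M/S = 378.9 N/mm.
f_max = √(f_v² + f_b²) = √(69.69² + 378.9²) = 385.3 N/mm.
φr_n = 0.75 × 0.6 × 620 × (0.707 × 4) = 789 N/mm → adequate.

f_max ≈ 385 N/mm; adequate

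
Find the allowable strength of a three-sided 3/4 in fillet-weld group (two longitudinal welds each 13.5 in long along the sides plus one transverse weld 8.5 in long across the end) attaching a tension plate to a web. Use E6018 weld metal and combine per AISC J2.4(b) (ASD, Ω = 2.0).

E60XX → F_EXX = 60 ksi.
t_e = 0.707 × 0.75 = 0.5302 in.
R_nwl = 0.6 × 60 × 0.5302 × 27 = 515.4 kips (longitudinal, 2 welds).
R_nwt = 0.6 × 60 × 0.5302 × 8.5 = 162.3 kips (transverse, base value).
(i) R_nwl + R_nwt = 677.7 kips; (ii) 0.85 R_nwl + 1.5 R_nwt = 681.5 kips.
R_n = max = 681.5 kips [governs: (ii)]; R_n/Ω = 340.7 kips.

R_n/Ω ≈ 341 kips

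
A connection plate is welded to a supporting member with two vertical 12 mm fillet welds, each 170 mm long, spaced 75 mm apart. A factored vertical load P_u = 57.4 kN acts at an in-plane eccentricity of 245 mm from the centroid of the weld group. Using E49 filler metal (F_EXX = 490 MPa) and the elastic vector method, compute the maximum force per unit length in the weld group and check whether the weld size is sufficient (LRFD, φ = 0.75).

f_max ≈ 1090 N/mm; adequate

Total weld length L_w = 340 mm. Treat welds as unit-width lines.
Polar moment about centroid: J = 2[d³/12 + d(b/2)²] = 2[170³/12 + 170×37.5²] = 1297000 mm³.
Direct shear f_v = P/L_w = 57.4×10³ / 340 = 168.8 N/mm (vertical).
Torsion M = P·e = 57.4×10³ × 245 = 14063000 N·mm.
Critical point at (x, y) = (37.5, 85) from centroid. f_tx = M·y/J = 921.7 N/mm; f_ty = M·x/J = 406.6 N/mm.
Resultant f_max = √[f_tx² + (f_v + f_ty)²] = √[921.7² + (168.8 + 406.6)²] = 1087 N/mm.
Capacity per unit length: φr_n = 0.75 × 0.6 × 490 × (0.707 × 12) = 1871 N/mm.
1087 ≤ 1871 → adequate.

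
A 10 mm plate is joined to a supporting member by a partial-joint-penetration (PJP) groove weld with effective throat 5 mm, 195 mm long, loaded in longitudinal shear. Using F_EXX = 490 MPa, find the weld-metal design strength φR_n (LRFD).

φR_n ≈ 215 kN

Effective throat (given) t_e = 5 mm.
A_we = 5 × 195 = 975 mm².
F_nw = 0.6 F_EXX = 294 MPa.
φR_n = 0.75 × 294 × 975 × 10⁻³ = 215 kN.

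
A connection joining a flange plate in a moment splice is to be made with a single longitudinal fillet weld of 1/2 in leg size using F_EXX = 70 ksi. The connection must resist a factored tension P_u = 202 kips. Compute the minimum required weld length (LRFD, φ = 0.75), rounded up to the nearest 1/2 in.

L = 18.5 in

Throat t_e = 0.707 × 0.5 = 0.3535 in.
φr_n = 0.75 × 0.6 × 70 × 0.3535 = 11.14 kips/in.
L_req = P_u / φr_n = 202 / 11.14 = 18.14 in total.
Round up → use L = 18.5 in.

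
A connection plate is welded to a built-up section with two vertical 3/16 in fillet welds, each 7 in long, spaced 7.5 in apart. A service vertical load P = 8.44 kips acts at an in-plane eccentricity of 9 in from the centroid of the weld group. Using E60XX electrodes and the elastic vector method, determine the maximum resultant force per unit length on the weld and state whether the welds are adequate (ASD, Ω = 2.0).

E60XX → F_EXX = 60 ksi.
Total weld length L_w = 14 in. Treat welds as unit-width lines.
Polar moment about centroid: J = 2[d³/12 + d(b/2)²] = 2[7³/12 + 7×3.75²] = 254 in³.
Direct shear f_v = P/L_w = 8.44 / 14 = 0.6029 kip/in (vertical).
Torsion M = P·e = 8.44 × 9 = 75.96 kip·in.
Critical point at (x, y) = (3.75, 3.5) from centroid. f_tx = M·y/J = 1.047 kip/in; f_ty = M·x/J = 1.121 kip/in.
Resultant f_max = √[f_tx² + (f_v + f_ty)²] = √[1.047² + (0.6029 + 1.121)²] = 2.017 kip/in.
Capacity per unit length: r_n/Ω = (1/2.0) × 0.6 × 60 × (0.707 × 0.1875) = 2.386 kip/in.
2.017 ≤ 2.386 → adequate.

f_max ≈ 2.02 kip/in; adequate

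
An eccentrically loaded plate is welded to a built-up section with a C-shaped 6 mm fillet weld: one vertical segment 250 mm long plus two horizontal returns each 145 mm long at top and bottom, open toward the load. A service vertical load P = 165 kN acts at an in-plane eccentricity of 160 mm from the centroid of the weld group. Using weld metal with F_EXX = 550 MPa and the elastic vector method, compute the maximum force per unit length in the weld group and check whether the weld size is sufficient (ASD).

Total weld length L_w = 540 mm. Treat welds as unit-width lines.
Centroid: x̄ = 2×145×72.5 / 540 = 38.94 mm from the vertical weld.
Polar moment about centroid: J = I_x + I_y = [250³/12 + 2×145×125²] + [250×38.94² + 2(145³/12 + 145×33.56²)] = 7047000 mm³.
Direct shear f_v = P/L_w = 165×10³ / 540 = 305.6 N/mm (vertical).
Torsion M = P·e = 165×10³ × 160 = 26400000 N·mm.
Critical point at (x, y) = (106.1, 125) from centroid. f_tx = M·y/J = 468.3 N/mm; f_ty = M·x/J = 397.3 N/mm.
Resultant f_max = √[f_tx² + (f_v + f_ty)²] = √[468.3² + (305.6 + 397.3)²] = 844.6 N/mm.
Capacity per unit length: r_n/Ω = (1/2.0) × 0.6 × 550 × (0.707 × 6) = 699.9 N/mm.
844.6 > 699.9 → NOT adequate.

f_max ≈ 845 N/mm; NOT adequate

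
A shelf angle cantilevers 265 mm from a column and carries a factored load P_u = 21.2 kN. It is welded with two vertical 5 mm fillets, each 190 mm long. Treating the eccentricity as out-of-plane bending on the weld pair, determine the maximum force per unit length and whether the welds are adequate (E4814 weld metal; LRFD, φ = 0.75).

E48XX → F_EXX = 480 MPa.
L_w = 2 × 190 = 380 mm; section modulus (unit throat) S = 2 × L²/6 = 12030 mm².
Direct shear f_v = P/L_w = 21.2×10³/380 = 55.79 N/mm.
Moment M = P × e = 21.2×10³ × 265 = 5618000 N·mm; bending f_b = M/S = 466.9 N/mm.
f_max = √(f_v² + f_b²) = √(55.79² + 466.9²) = 470.2 N/mm.
φr_n = 0.75 × 0.6 × 480 × (0.707 × 5) = 763.6 N/mm → adequate.

f_max ≈ 470 N/mm; adequate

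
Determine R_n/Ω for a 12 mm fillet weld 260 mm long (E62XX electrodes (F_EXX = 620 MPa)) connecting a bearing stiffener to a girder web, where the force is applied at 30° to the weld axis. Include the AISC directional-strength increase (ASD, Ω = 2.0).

t_e = 0.707 × 12 = 8.484 mm; A_we = 8.484 × 260 = 2206 mm².
Directional factor: 1.0 + 0.5 sin^1.5(30°) = 1.177.
F_nw = 0.6 × 620 × 1.177 = 437.8 MPa.
R_n/Ω = (437.8 × 2206) / 2.0 × 10⁻³ = 482.8 kN.

R_n/Ω ≈ 483 kN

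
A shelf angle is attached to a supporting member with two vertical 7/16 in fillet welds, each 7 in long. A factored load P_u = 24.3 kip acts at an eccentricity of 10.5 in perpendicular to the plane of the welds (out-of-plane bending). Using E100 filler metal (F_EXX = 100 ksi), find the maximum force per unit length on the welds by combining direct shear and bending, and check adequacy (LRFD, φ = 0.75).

L_w = 2 × 7 = 14 in; section modulus (unit throat) S = 2 × L²/6 = 16.33 in².
Direct shear f_v = P/L_w = 24.3/14 = 1.736 kip/in.
Moment M = P × e = 24.3 × 10.5 = 255.15 kip·in; bending f_b = M/S = 15.62 kip/in.
f_max = √(f_v² + f_b²) = √(1.736² + 15.62²) = 15.72 kip/in.
φr_n = 0.75 × 0.6 × 100 × (0.707 × 0.4375) = 13.92 kip/in → NOT adequate.

f_max ≈ 15.7 kip/in; NOT adequate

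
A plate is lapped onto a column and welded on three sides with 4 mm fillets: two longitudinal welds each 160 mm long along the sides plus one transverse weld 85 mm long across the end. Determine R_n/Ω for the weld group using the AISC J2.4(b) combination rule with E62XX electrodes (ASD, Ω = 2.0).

R_n/Ω ≈ 213 kN

E62XX → F_EXX = 620 MPa.
t_e = 0.707 × 4 = 2.828 mm.
R_nwl = 0.6 × 620 × 2.828 × 320 × 10⁻³ = 336.6 kN (longitudinal, 2 welds).
R_nwt = 0.6 × 620 × 2.828 × 85 × 10⁻³ = 89.42 kN (transverse, base value).
(i) R_nwl + R_nwt = 426.1 kN; (ii) 0.85 R_nwl + 1.5 R_nwt = 420.3 kN.
R_n = max = 426.1 kN [governs: (i)]; R_n/Ω = 213 kN.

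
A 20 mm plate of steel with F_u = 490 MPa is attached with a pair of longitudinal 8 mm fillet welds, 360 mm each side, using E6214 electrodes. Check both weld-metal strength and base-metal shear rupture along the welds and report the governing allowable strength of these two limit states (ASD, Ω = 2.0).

R_n/Ω ≈ 757 kN (weld metal governs)

E62XX → F_EXX = 620 MPa.
t_e = 0.707 × 8 = 5.656 mm; L = 720 mm.
Weld metal: R_n/Ω = (1/2.0) × 0.6 × 620 × 5.656 × 720 × 10⁻³ = 757.5 kN.
Base metal (shear rupture): R_n/Ω = (1/2.0) × 0.6 × 490 × 20 × 720 × 10⁻³ = 2117 kN.
Governing: weld metal.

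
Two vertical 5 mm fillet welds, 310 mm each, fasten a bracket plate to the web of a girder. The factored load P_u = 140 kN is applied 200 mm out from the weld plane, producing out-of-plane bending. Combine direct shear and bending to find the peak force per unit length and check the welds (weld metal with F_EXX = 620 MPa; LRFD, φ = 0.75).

L_w = 2 × 310 = 620 mm; section modulus (unit throat) S = 2 × L²/6 = 32030 mm².
Direct shear f_v = P/L_w = 140×10³/620 = 225.8 N/mm.
Moment M = P × e = 140×10³ × 200 = 28000000 N·mm; bending f_b = M/S = 874.1 N/mm.
f_max = √(f_v² + f_b²) = √(225.8² + 874.1²) = 902.8 N/mm.
φr_n = 0.75 × 0.6 × 620 × (0.707 × 5) = 986.3 N/mm → adequate.

f_max ≈ 903 N/mm; adequate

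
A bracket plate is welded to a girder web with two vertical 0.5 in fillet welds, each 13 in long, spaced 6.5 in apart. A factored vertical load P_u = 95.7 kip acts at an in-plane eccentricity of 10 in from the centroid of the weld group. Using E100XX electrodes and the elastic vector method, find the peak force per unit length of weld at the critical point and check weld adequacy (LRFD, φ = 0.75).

E100XX → F_EXX = 100 ksi.
Total weld length L_w = 26 in. Treat welds as unit-width lines.
Polar moment about centroid: J = 2[d³/12 + d(b/2)²] = 2[13³/12 + 13×3.25²] = 640.8 in³.
Direct shear f_v = P/L_w = 95.7 / 26 = 3.681 kip/in (vertical).
Torsion M = P·e = 95.7 × 10 = 957 kip·in.
Critical point at (x, y) = (3.25, 6.5) from centroid. f_tx = M·y/J = 9.708 kip/in; f_ty = M·x/J = 4.854 kip/in.
Resultant f_max = √[f_tx² + (f_v + f_ty)²] = √[9.708² + (3.681 + 4.854)²] = 12.93 kip/in.
Capacity per unit length: φr_n = 0.75 × 0.6 × 100 × (0.707 × 0.5) = 15.91 kip/in.
12.93 ≤ 15.91 → adequate.

f_max ≈ 12.9 kip/in; adequate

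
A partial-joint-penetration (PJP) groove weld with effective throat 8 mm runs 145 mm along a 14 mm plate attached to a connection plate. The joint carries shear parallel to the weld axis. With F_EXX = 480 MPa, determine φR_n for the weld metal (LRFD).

Effective throat (given) t_e = 8 mm.
A_we = 8 × 145 = 1160 mm².
F_nw = 0.6 F_EXX = 288 MPa.
φR_n = 0.75 × 288 × 1160 × 10⁻³ = 250.6 kN.

φR_n ≈ 251 kN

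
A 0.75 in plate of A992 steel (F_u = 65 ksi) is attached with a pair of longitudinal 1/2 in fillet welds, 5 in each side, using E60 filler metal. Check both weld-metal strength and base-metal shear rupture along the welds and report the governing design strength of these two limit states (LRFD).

φR_n ≈ 95.4 kips (weld metal governs)

E60XX → F_EXX = 60 ksi.
t_e = 0.707 × 0.5 = 0.3535 in; L = 10 in.
Weld metal: φR_n = 0.75 × 0.6 × 60 × 0.3535 × 10 = 95.44 kips.
Base metal (shear rupture): φR_n = 0.75 × 0.6 × 65 × 0.75 × 10 = 219.4 kips.
Governing: weld metal.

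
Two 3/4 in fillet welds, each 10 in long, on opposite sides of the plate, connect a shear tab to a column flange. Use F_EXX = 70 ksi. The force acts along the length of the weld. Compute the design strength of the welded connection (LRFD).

Effective throat t_e = 0.707 × 0.75 = 0.5302 in.
Total length L = 20 in; A_we = 0.5302 × 20 = 10.61 in².
F_nw = 0.6 F_EXX = 0.6 × 70 = 42 ksi.
φR_n = 0.75 × 42 × 10.61 = 334.1 kips.

φR_n ≈ 334 kips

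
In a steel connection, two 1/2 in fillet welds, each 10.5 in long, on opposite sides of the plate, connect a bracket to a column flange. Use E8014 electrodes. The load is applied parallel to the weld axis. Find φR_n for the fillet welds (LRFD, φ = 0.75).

E80XX → F_EXX = 80 ksi.
Effective throat t_e = 0.707 × 0.5 = 0.3535 in.
Total length L = 21 in; A_we = 0.3535 × 21 = 7.423 in².
F_nw = 0.6 F_EXX = 0.6 × 80 = 48 ksi.
φR_n = 0.75 × 48 × 7.423 = 267.2 kip.

φR_n ≈ 267 kip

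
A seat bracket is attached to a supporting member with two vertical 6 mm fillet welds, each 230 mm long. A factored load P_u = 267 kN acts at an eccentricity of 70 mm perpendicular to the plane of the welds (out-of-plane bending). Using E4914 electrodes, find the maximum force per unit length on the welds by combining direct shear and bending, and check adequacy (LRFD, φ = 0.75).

f_max ≈ 1210 N/mm; NOT adequate

E49XX → F_EXX = 490 MPa.
L_w = 2 × 230 = 460 mm; section modulus (unit throat) S = 2 × L²/6 = 17630 mm².
Direct shear f_v = P/L_w = 267×10³/460 = 580.4 N/mm.
Moment M = P × e = 267×10³ × 70 = 18690000 N·mm; bending f_b = M/S = 1060 N/mm.
f_max = √(f_v² + f_b²) = √(580.4² + 1060²) = 1208 N/mm.
φr_n = 0.75 × 0.6 × 490 × (0.707 × 6) = 935.4 N/mm → NOT adequate.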